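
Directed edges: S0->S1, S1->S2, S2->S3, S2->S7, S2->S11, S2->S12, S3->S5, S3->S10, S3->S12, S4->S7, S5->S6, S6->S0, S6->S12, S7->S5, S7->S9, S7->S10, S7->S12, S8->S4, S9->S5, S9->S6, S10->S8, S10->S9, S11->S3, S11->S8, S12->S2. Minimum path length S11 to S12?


BFS layer-by-layer from S11:
  dist 0: {S11}
  dist 1: {S3, S8}
  dist 2: {S4, S5, S10, S12}
  -> S12 reached at distance 2
Shortest path length = 2

2


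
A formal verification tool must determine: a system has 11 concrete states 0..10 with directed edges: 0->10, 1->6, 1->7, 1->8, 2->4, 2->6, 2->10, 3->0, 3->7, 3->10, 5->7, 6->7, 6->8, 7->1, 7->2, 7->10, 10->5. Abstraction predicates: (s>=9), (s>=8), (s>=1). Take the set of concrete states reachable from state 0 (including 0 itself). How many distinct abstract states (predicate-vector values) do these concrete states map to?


BFS from 0:
Concrete reachable: {0, 1, 2, 4, 5, 6, 7, 8, 10}
Abstract via predicates (s>=9), (s>=8), (s>=1):
  (0,0,0) <- {0}
  (0,0,1) <- {1, 2, 4, 5, 6, 7}
  (0,1,1) <- {8}
  (1,1,1) <- {10}
Distinct abstract states = 4

4


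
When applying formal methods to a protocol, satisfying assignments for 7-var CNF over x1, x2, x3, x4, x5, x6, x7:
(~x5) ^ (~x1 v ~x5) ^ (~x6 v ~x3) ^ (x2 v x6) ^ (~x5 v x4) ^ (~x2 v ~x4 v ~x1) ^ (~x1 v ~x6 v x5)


CNF with 7 clauses over 7 vars (128 assignments).
An assignment satisfies CNF iff every clause has >=1 true literal.
Check each row (bits = x1,x2,x3,x4,x5,x6,x7; clause T/F shown):
  row 0 [0000000]: clauses=TTTFTTT -> 0
  row 1 [0000001]: clauses=TTTFTTT -> 0
  row 2 [0000010]: clauses=TTTTTTT -> 1
  row 3 [0000011]: clauses=TTTTTTT -> 1
  row 4 [0000100]: clauses=FTTFFTT -> 0
  (every remaining row is evaluated the same way; all 128 results are listed next)
Full result column, 8 rows per line (x1,x2,x3,x4 fixed per line; x5,x6,x7 runs 000..111 left to right):
  rows 0-7 [x1,x2,x3,x4=0000]: 00110000  (ones: 2)
  rows 8-15 [x1,x2,x3,x4=0001]: 00110000  (ones: 2)
  rows 16-23 [x1,x2,x3,x4=0010]: 00000000  (ones: 0)
  rows 24-31 [x1,x2,x3,x4=0011]: 00000000  (ones: 0)
  rows 32-39 [x1,x2,x3,x4=0100]: 11110000  (ones: 4)
  rows 40-47 [x1,x2,x3,x4=0101]: 11110000  (ones: 4)
  rows 48-55 [x1,x2,x3,x4=0110]: 11000000  (ones: 2)
  rows 56-63 [x1,x2,x3,x4=0111]: 11000000  (ones: 2)
  rows 64-71 [x1,x2,x3,x4=1000]: 00000000  (ones: 0)
  rows 72-79 [x1,x2,x3,x4=1001]: 00000000  (ones: 0)
  rows 80-87 [x1,x2,x3,x4=1010]: 00000000  (ones: 0)
  rows 88-95 [x1,x2,x3,x4=1011]: 00000000  (ones: 0)
  rows 96-103 [x1,x2,x3,x4=1100]: 11000000  (ones: 2)
  rows 104-111 [x1,x2,x3,x4=1101]: 00000000  (ones: 0)
  rows 112-119 [x1,x2,x3,x4=1110]: 11000000  (ones: 2)
  rows 120-127 [x1,x2,x3,x4=1111]: 00000000  (ones: 0)
Satisfying assignments = 2+2+0+0+4+4+2+2+0+0+0+0+2+0+2+0 = 20

20


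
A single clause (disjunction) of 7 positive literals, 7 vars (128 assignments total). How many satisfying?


Step 1: Total=2^7=128
Step 2: Unsat when all 7 false: 2^0=1
Step 3: Sat=128-1=127

127


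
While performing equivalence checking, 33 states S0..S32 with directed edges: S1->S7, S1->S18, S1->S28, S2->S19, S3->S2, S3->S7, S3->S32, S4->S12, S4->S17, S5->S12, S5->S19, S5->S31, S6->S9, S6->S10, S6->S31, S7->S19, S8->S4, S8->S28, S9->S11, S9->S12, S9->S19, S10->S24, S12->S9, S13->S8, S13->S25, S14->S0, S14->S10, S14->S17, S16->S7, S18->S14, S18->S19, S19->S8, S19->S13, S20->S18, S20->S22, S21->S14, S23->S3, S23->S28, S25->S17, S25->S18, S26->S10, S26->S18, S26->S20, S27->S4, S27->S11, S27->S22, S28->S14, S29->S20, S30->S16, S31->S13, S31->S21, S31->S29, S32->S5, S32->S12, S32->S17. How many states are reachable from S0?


BFS from S0:
  layer 0: {S0}
Reachable set: {S0}
Count = 1

1


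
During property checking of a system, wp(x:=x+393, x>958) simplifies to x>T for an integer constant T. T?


Formula: wp(x:=E, P) = P[E/x] (substitute E for x in postcondition)
Step 1: Postcondition: x>958
Step 2: Substitute x+393 for x: x+393>958
Step 3: Solve for x: x > 958-393 = 565

565


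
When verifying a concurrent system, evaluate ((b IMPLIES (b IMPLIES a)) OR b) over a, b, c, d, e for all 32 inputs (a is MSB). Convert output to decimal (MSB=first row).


Formula: ((b IMPLIES (b IMPLIES a)) OR b) over a, b, c, d, e (32 rows)
Evaluate each row (bits = a,b,c,d,e, MSB first):
  row 0 [00000]: ((0 IMPLIES (0 IMPLIES 0)) OR 0) -> 1
  row 1 [00001]: ((0 IMPLIES (0 IMPLIES 0)) OR 0) -> 1
  row 2 [00010]: ((0 IMPLIES (0 IMPLIES 0)) OR 0) -> 1
  row 3 [00011]: ((0 IMPLIES (0 IMPLIES 0)) OR 0) -> 1
  row 4 [00100]: ((0 IMPLIES (0 IMPLIES 0)) OR 0) -> 1
  row 5 [00101]: ((0 IMPLIES (0 IMPLIES 0)) OR 0) -> 1
  row 6 [00110]: ((0 IMPLIES (0 IMPLIES 0)) OR 0) -> 1
  row 7 [00111]: ((0 IMPLIES (0 IMPLIES 0)) OR 0) -> 1
  row 8 [01000]: ((1 IMPLIES (1 IMPLIES 0)) OR 1) -> 1
  row 9 [01001]: ((1 IMPLIES (1 IMPLIES 0)) OR 1) -> 1
  row 10 [01010]: ((1 IMPLIES (1 IMPLIES 0)) OR 1) -> 1
  row 11 [01011]: ((1 IMPLIES (1 IMPLIES 0)) OR 1) -> 1
  row 12 [01100]: ((1 IMPLIES (1 IMPLIES 0)) OR 1) -> 1
  row 13 [01101]: ((1 IMPLIES (1 IMPLIES 0)) OR 1) -> 1
  row 14 [01110]: ((1 IMPLIES (1 IMPLIES 0)) OR 1) -> 1
  row 15 [01111]: ((1 IMPLIES (1 IMPLIES 0)) OR 1) -> 1
  row 16 [10000]: ((0 IMPLIES (0 IMPLIES 1)) OR 0) -> 1
  row 17 [10001]: ((0 IMPLIES (0 IMPLIES 1)) OR 0) -> 1
  row 18 [10010]: ((0 IMPLIES (0 IMPLIES 1)) OR 0) -> 1
  row 19 [10011]: ((0 IMPLIES (0 IMPLIES 1)) OR 0) -> 1
  row 20 [10100]: ((0 IMPLIES (0 IMPLIES 1)) OR 0) -> 1
  row 21 [10101]: ((0 IMPLIES (0 IMPLIES 1)) OR 0) -> 1
  row 22 [10110]: ((0 IMPLIES (0 IMPLIES 1)) OR 0) -> 1
  row 23 [10111]: ((0 IMPLIES (0 IMPLIES 1)) OR 0) -> 1
  row 24 [11000]: ((1 IMPLIES (1 IMPLIES 1)) OR 1) -> 1
  row 25 [11001]: ((1 IMPLIES (1 IMPLIES 1)) OR 1) -> 1
  row 26 [11010]: ((1 IMPLIES (1 IMPLIES 1)) OR 1) -> 1
  row 27 [11011]: ((1 IMPLIES (1 IMPLIES 1)) OR 1) -> 1
  row 28 [11100]: ((1 IMPLIES (1 IMPLIES 1)) OR 1) -> 1
  row 29 [11101]: ((1 IMPLIES (1 IMPLIES 1)) OR 1) -> 1
  row 30 [11110]: ((1 IMPLIES (1 IMPLIES 1)) OR 1) -> 1
  row 31 [11111]: ((1 IMPLIES (1 IMPLIES 1)) OR 1) -> 1
Full result column, 4 rows per line (a,b,c fixed per line; d,e runs 00..11 left to right):
  rows 0-3 [a,b,c=000]: 1111  = hex F
  rows 4-7 [a,b,c=001]: 1111  = hex F
  rows 8-11 [a,b,c=010]: 1111  = hex F
  rows 12-15 [a,b,c=011]: 1111  = hex F
  rows 16-19 [a,b,c=100]: 1111  = hex F
  rows 20-23 [a,b,c=101]: 1111  = hex F
  rows 24-27 [a,b,c=110]: 1111  = hex F
  rows 28-31 [a,b,c=111]: 1111  = hex F
Output column (row 0 .. row 31) = 11111111111111111111111111111111
Output column grouped in 4s = 1111 1111 1111 1111 1111 1111 1111 1111 = 0xFFFFFFFF
Convert to decimal digit by digit (value = value*16 + digit):
  F -> 15
  15*16 + 15 (F) = 255
  255*16 + 15 (F) = 4095
  4095*16 + 15 (F) = 65535
  65535*16 + 15 (F) = 1048575
  1048575*16 + 15 (F) = 16777215
  16777215*16 + 15 (F) = 268435455
  268435455*16 + 15 (F) = 4294967295
Decimal = 4294967295

4294967295


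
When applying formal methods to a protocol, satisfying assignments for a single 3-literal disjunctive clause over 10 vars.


Step 1: Total=2^10=1024
Step 2: Unsat when all 3 false: 2^7=128
Step 3: Sat=1024-128=896

896


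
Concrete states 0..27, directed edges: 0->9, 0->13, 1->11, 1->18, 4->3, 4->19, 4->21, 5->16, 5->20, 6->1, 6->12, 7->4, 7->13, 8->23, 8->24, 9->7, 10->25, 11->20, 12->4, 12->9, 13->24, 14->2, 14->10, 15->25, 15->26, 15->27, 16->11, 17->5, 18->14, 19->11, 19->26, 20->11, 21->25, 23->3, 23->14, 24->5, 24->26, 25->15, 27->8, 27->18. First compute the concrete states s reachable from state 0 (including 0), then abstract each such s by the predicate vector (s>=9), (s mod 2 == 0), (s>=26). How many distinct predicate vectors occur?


BFS from 0:
Concrete reachable: {0, 2, 3, 4, 5, 7, 8, 9, 10, 11, 13, 14, 15, 16, 18, 19, 20, 21, 23, 24, 25, 26, 27}
Abstract via predicates (s>=9), (s mod 2 == 0), (s>=26):
  (0,0,0) <- {3, 5, 7}
  (0,1,0) <- {0, 2, 4, 8}
  (1,0,0) <- {9, 11, 13, 15, 19, 21, 23, 25}
  (1,0,1) <- {27}
  (1,1,0) <- {10, 14, 16, 18, 20, 24}
  (1,1,1) <- {26}
Distinct abstract states = 6

6


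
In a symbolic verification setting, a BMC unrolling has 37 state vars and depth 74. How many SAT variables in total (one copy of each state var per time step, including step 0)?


BMC unrolls to depth k, creating one copy of each state var for steps 0..k.
Step count = 74 + 1 = 75 (steps 0 through 74)
Vars per step = 37
Total = 37 * 75 = 2775

2775


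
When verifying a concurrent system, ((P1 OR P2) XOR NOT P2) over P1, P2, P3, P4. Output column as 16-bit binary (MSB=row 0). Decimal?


Formula: ((P1 OR P2) XOR NOT P2) over P1, P2, P3, P4 (16 rows)
Evaluate each row (bits = P1,P2,P3,P4, MSB first):
  row 0 [0000]: ((0 OR 0) XOR NOT 0) -> 1
  row 1 [0001]: ((0 OR 0) XOR NOT 0) -> 1
  row 2 [0010]: ((0 OR 0) XOR NOT 0) -> 1
  row 3 [0011]: ((0 OR 0) XOR NOT 0) -> 1
  row 4 [0100]: ((0 OR 1) XOR NOT 1) -> 1
  row 5 [0101]: ((0 OR 1) XOR NOT 1) -> 1
  row 6 [0110]: ((0 OR 1) XOR NOT 1) -> 1
  row 7 [0111]: ((0 OR 1) XOR NOT 1) -> 1
  row 8 [1000]: ((1 OR 0) XOR NOT 0) -> 0
  row 9 [1001]: ((1 OR 0) XOR NOT 0) -> 0
  row 10 [1010]: ((1 OR 0) XOR NOT 0) -> 0
  row 11 [1011]: ((1 OR 0) XOR NOT 0) -> 0
  row 12 [1100]: ((1 OR 1) XOR NOT 1) -> 1
  row 13 [1101]: ((1 OR 1) XOR NOT 1) -> 1
  row 14 [1110]: ((1 OR 1) XOR NOT 1) -> 1
  row 15 [1111]: ((1 OR 1) XOR NOT 1) -> 1
Full result column, 4 rows per line (P1,P2 fixed per line; P3,P4 runs 00..11 left to right):
  rows 0-3 [P1,P2=00]: 1111  = hex F
  rows 4-7 [P1,P2=01]: 1111  = hex F
  rows 8-11 [P1,P2=10]: 0000  = hex 0
  rows 12-15 [P1,P2=11]: 1111  = hex F
Output column (row 0 .. row 15) = 1111111100001111
Output column grouped in 4s = 1111 1111 0000 1111 = 0xFF0F
Convert to decimal digit by digit (value = value*16 + digit):
  F -> 15
  15*16 + 15 (F) = 255
  255*16 + 0 = 4080
  4080*16 + 15 (F) = 65295
Decimal = 65295

65295


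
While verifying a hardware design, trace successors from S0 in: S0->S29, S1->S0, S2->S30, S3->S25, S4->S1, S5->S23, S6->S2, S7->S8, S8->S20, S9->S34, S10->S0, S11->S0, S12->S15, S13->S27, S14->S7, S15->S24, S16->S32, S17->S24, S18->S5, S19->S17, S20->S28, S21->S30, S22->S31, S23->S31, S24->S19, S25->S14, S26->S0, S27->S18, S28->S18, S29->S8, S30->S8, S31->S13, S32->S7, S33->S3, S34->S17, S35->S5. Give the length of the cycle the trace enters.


Trace from S0 until a state repeats:
  S0 -> S29 -> S8 -> S20 -> S28 -> S18 -> S5 -> S23 -> S31 -> S13 -> S27 -> S18
S18 first seen at step 5, revisited at step 11.
Cycle length = 11 - 5 = 6

6


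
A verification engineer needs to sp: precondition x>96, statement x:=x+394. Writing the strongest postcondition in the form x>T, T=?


Formula: sp(P, x:=E) = exists old_x. (x = E[old_x/x]) AND P[old_x/x] (old_x is the value of x before the assignment; eliminate old_x by solving x = E[old_x/x] for old_x)
Step 1: Precondition P: x>96, i.e. old_x > 96
Step 2: Assignment gives x = old_x + 394, so old_x = x - 394
Step 3: Substitute into P: x - 394 > 96
Step 4: Simplify: x > 96+394 = 490

490


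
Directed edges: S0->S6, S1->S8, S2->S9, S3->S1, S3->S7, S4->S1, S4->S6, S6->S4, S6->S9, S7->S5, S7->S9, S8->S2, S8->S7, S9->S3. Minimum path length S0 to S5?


BFS layer-by-layer from S0:
  dist 0: {S0}
  dist 1: {S6}
  dist 2: {S4, S9}
  dist 3: {S1, S3}
  dist 4: {S7, S8}
  dist 5: {S2, S5}
  -> S5 reached at distance 5
Shortest path length = 5

5


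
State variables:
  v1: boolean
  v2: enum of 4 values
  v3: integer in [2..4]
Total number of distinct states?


State space = product of domain sizes of all variables.
Domain sizes:
  v1 (boolean): 2
  v2 (enum of 4 values): 4
  v3 (integer in [2..4]): 3
Product = 2 * 4 * 3 = 24

24


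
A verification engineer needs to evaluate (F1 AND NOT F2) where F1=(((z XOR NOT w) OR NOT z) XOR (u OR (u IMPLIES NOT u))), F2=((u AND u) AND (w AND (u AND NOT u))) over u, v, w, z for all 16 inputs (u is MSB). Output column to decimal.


F1 = (((z XOR NOT w) OR NOT z) XOR (u OR (u IMPLIES NOT u)))
F2 = ((u AND u) AND (w AND (u AND NOT u)))
Counterexample to F1=>F2 is where F1=1 and F2=0.
Evaluate each row (bits = u,v,w,z, MSB first):
  row 0 [0000]: F1=0 F2=0 -> F1&~F2 -> 0
  row 1 [0001]: F1=1 F2=0 -> F1&~F2 -> 1
  row 2 [0010]: F1=0 F2=0 -> F1&~F2 -> 0
  row 3 [0011]: F1=0 F2=0 -> F1&~F2 -> 0
  row 4 [0100]: F1=0 F2=0 -> F1&~F2 -> 0
  row 5 [0101]: F1=1 F2=0 -> F1&~F2 -> 1
  row 6 [0110]: F1=0 F2=0 -> F1&~F2 -> 0
  row 7 [0111]: F1=0 F2=0 -> F1&~F2 -> 0
  row 8 [1000]: F1=0 F2=0 -> F1&~F2 -> 0
  row 9 [1001]: F1=1 F2=0 -> F1&~F2 -> 1
  row 10 [1010]: F1=0 F2=0 -> F1&~F2 -> 0
  row 11 [1011]: F1=0 F2=0 -> F1&~F2 -> 0
  row 12 [1100]: F1=0 F2=0 -> F1&~F2 -> 0
  row 13 [1101]: F1=1 F2=0 -> F1&~F2 -> 1
  row 14 [1110]: F1=0 F2=0 -> F1&~F2 -> 0
  row 15 [1111]: F1=0 F2=0 -> F1&~F2 -> 0
Full result column, 4 rows per line (u,v fixed per line; w,z runs 00..11 left to right):
  rows 0-3 [u,v=00]: 0100  = hex 4
  rows 4-7 [u,v=01]: 0100  = hex 4
  rows 8-11 [u,v=10]: 0100  = hex 4
  rows 12-15 [u,v=11]: 0100  = hex 4
Counterexample vector (row 0 .. row 15) = 0100010001000100
Output column grouped in 4s = 0100 0100 0100 0100 = 0x4444
Convert to decimal digit by digit (value = value*16 + digit):
  4 -> 4
  4*16 + 4 = 68
  68*16 + 4 = 1092
  1092*16 + 4 = 17476
Decimal = 17476

17476


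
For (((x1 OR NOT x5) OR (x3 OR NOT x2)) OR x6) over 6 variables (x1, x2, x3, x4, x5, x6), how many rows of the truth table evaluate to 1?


Formula: (((x1 OR NOT x5) OR (x3 OR NOT x2)) OR x6) over 6 vars (64 rows)
Evaluate each row (x1, x2, x3, x4, x5, x6 as bits, MSB first):
  row 0 [000000]: (((0 OR NOT 0) OR (0 OR NOT 0)) OR 0) -> 1
  row 1 [000001]: (((0 OR NOT 0) OR (0 OR NOT 0)) OR 1) -> 1
  row 2 [000010]: (((0 OR NOT 1) OR (0 OR NOT 0)) OR 0) -> 1
  row 3 [000011]: (((0 OR NOT 1) OR (0 OR NOT 0)) OR 1) -> 1
  row 4 [000100]: (((0 OR NOT 0) OR (0 OR NOT 0)) OR 0) -> 1
  (every remaining row is evaluated the same way; all 64 results are listed next)
Full result column, 8 rows per line (x1,x2,x3 fixed per line; x4,x5,x6 runs 000..111 left to right):
  rows 0-7 [x1,x2,x3=000]: 11111111  (ones: 8)
  rows 8-15 [x1,x2,x3=001]: 11111111  (ones: 8)
  rows 16-23 [x1,x2,x3=010]: 11011101  (ones: 6)
  rows 24-31 [x1,x2,x3=011]: 11111111  (ones: 8)
  rows 32-39 [x1,x2,x3=100]: 11111111  (ones: 8)
  rows 40-47 [x1,x2,x3=101]: 11111111  (ones: 8)
  rows 48-55 [x1,x2,x3=110]: 11111111  (ones: 8)
  rows 56-63 [x1,x2,x3=111]: 11111111  (ones: 8)
Count of 1-rows = 8+8+6+8+8+8+8+8 = 62

62


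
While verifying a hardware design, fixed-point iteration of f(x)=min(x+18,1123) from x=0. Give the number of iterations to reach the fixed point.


Step 1: x=0, cap=1123, increment=18
Step 2: x grows by 18 each step until capped at 1123; fixed point is x=1123
Step 3: iterations = ceil(1123/18) = 63

63


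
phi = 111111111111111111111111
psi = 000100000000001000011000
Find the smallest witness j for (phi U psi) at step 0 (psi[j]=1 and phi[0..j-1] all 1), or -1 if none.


(phi U psi) at 0: need smallest j with psi[j]=1 and phi[i]=1 for all i in [0,j).
Scan from step 0:
  step 0: phi=1, psi=0 -> continue
  step 1: phi=1, psi=0 -> continue
  step 2: phi=1, psi=0 -> continue
  step 3: psi=1 and phi held for [0,3) -> witness found
Witness step = 3

3


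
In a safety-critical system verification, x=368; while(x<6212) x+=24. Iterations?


Step 1: x goes from 368 toward 6212 by 24; the body runs while x<6212, so iterations = ceil((bound-start)/step)
Step 2: Distance=5844
Step 3: ceil(5844/24)=244

244


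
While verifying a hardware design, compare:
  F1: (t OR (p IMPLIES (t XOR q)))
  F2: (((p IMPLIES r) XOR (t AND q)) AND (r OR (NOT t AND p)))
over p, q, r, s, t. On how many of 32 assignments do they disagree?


F1 = (t OR (p IMPLIES (t XOR q)))
F2 = (((p IMPLIES r) XOR (t AND q)) AND (r OR (NOT t AND p)))
Evaluate both on each of 32 rows (bits = p,q,r,s,t):
  row 0 [00000]: F1=1 F2=0 (differ) -> 1
  row 1 [00001]: F1=1 F2=0 (differ) -> 1
  row 2 [00010]: F1=1 F2=0 (differ) -> 1
  row 3 [00011]: F1=1 F2=0 (differ) -> 1
  row 4 [00100]: F1=1 F2=1 -> 0
  row 5 [00101]: F1=1 F2=1 -> 0
  row 6 [00110]: F1=1 F2=1 -> 0
  row 7 [00111]: F1=1 F2=1 -> 0
  row 8 [01000]: F1=1 F2=0 (differ) -> 1
  row 9 [01001]: F1=1 F2=0 (differ) -> 1
  row 10 [01010]: F1=1 F2=0 (differ) -> 1
  row 11 [01011]: F1=1 F2=0 (differ) -> 1
  row 12 [01100]: F1=1 F2=1 -> 0
  row 13 [01101]: F1=1 F2=0 (differ) -> 1
  row 14 [01110]: F1=1 F2=1 -> 0
  row 15 [01111]: F1=1 F2=0 (differ) -> 1
  row 16 [10000]: F1=0 F2=0 -> 0
  row 17 [10001]: F1=1 F2=0 (differ) -> 1
  row 18 [10010]: F1=0 F2=0 -> 0
  row 19 [10011]: F1=1 F2=0 (differ) -> 1
  row 20 [10100]: F1=0 F2=1 (differ) -> 1
  row 21 [10101]: F1=1 F2=1 -> 0
  row 22 [10110]: F1=0 F2=1 (differ) -> 1
  row 23 [10111]: F1=1 F2=1 -> 0
  row 24 [11000]: F1=1 F2=0 (differ) -> 1
  row 25 [11001]: F1=1 F2=0 (differ) -> 1
  row 26 [11010]: F1=1 F2=0 (differ) -> 1
  row 27 [11011]: F1=1 F2=0 (differ) -> 1
  row 28 [11100]: F1=1 F2=1 -> 0
  row 29 [11101]: F1=1 F2=0 (differ) -> 1
  row 30 [11110]: F1=1 F2=1 -> 0
  row 31 [11111]: F1=1 F2=0 (differ) -> 1
Full result column, 8 rows per line (p,q fixed per line; r,s,t runs 000..111 left to right):
  rows 0-7 [p,q=00]: 11110000  (ones: 4)
  rows 8-15 [p,q=01]: 11110101  (ones: 6)
  rows 16-23 [p,q=10]: 01011010  (ones: 4)
  rows 24-31 [p,q=11]: 11110101  (ones: 6)
Disagreements = 4+6+4+6 = 20

20


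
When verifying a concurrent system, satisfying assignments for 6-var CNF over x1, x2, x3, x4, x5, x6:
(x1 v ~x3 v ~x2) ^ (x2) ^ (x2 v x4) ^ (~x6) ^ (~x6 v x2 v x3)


CNF with 5 clauses over 6 vars (64 assignments).
An assignment satisfies CNF iff every clause has >=1 true literal.
Check each row (bits = x1,x2,x3,x4,x5,x6; clause T/F shown):
  row 0 [000000]: clauses=TFFTT -> 0
  row 1 [000001]: clauses=TFFFF -> 0
  row 2 [000010]: clauses=TFFTT -> 0
  row 3 [000011]: clauses=TFFFF -> 0
  row 4 [000100]: clauses=TFTTT -> 0
  (every remaining row is evaluated the same way; all 64 results are listed next)
Full result column, 8 rows per line (x1,x2,x3 fixed per line; x4,x5,x6 runs 000..111 left to right):
  rows 0-7 [x1,x2,x3=000]: 00000000  (ones: 0)
  rows 8-15 [x1,x2,x3=001]: 00000000  (ones: 0)
  rows 16-23 [x1,x2,x3=010]: 10101010  (ones: 4)
  rows 24-31 [x1,x2,x3=011]: 00000000  (ones: 0)
  rows 32-39 [x1,x2,x3=100]: 00000000  (ones: 0)
  rows 40-47 [x1,x2,x3=101]: 00000000  (ones: 0)
  rows 48-55 [x1,x2,x3=110]: 10101010  (ones: 4)
  rows 56-63 [x1,x2,x3=111]: 10101010  (ones: 4)
Satisfying assignments = 0+0+4+0+0+0+4+4 = 12

12


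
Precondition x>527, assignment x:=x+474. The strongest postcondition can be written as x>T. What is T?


Formula: sp(P, x:=E) = exists old_x. (x = E[old_x/x]) AND P[old_x/x] (old_x is the value of x before the assignment; eliminate old_x by solving x = E[old_x/x] for old_x)
Step 1: Precondition P: x>527, i.e. old_x > 527
Step 2: Assignment gives x = old_x + 474, so old_x = x - 474
Step 3: Substitute into P: x - 474 > 527
Step 4: Simplify: x > 527+474 = 1001

1001


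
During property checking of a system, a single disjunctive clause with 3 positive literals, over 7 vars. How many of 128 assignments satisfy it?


Step 1: Total=2^7=128
Step 2: Unsat when all 3 false: 2^4=16
Step 3: Sat=128-16=112

112


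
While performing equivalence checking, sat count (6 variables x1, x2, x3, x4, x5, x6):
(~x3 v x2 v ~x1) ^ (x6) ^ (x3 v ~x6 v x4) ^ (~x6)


CNF with 4 clauses over 6 vars (64 assignments).
An assignment satisfies CNF iff every clause has >=1 true literal.
Check each row (bits = x1,x2,x3,x4,x5,x6; clause T/F shown):
  row 0 [000000]: clauses=TFTT -> 0
  row 1 [000001]: clauses=TTFF -> 0
  row 2 [000010]: clauses=TFTT -> 0
  row 3 [000011]: clauses=TTFF -> 0
  row 4 [000100]: clauses=TFTT -> 0
  (every remaining row is evaluated the same way; all 64 results are listed next)
Full result column, 8 rows per line (x1,x2,x3 fixed per line; x4,x5,x6 runs 000..111 left to right):
  rows 0-7 [x1,x2,x3=000]: 00000000  (ones: 0)
  rows 8-15 [x1,x2,x3=001]: 00000000  (ones: 0)
  rows 16-23 [x1,x2,x3=010]: 00000000  (ones: 0)
  rows 24-31 [x1,x2,x3=011]: 00000000  (ones: 0)
  rows 32-39 [x1,x2,x3=100]: 00000000  (ones: 0)
  rows 40-47 [x1,x2,x3=101]: 00000000  (ones: 0)
  rows 48-55 [x1,x2,x3=110]: 00000000  (ones: 0)
  rows 56-63 [x1,x2,x3=111]: 00000000  (ones: 0)
Satisfying assignments = 0+0+0+0+0+0+0+0 = 0

0


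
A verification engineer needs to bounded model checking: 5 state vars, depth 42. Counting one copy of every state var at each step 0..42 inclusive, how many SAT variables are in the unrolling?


BMC unrolls to depth k, creating one copy of each state var for steps 0..k.
Step count = 42 + 1 = 43 (steps 0 through 42)
Vars per step = 5
Total = 5 * 43 = 215

215


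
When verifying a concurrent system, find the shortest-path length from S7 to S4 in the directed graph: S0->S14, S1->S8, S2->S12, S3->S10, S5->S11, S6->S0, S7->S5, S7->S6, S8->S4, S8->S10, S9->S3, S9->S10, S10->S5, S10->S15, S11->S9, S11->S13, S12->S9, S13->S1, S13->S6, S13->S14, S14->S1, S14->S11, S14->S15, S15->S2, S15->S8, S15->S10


BFS layer-by-layer from S7:
  dist 0: {S7}
  dist 1: {S5, S6}
  dist 2: {S0, S11}
  dist 3: {S9, S13, S14}
  dist 4: {S1, S3, S10, S15}
  dist 5: {S2, S8}
  dist 6: {S4, S12}
  -> S4 reached at distance 6
Shortest path length = 6

6


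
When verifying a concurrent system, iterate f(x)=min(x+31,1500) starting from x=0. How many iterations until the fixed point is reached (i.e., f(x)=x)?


Step 1: x=0, cap=1500, increment=31
Step 2: x grows by 31 each step until capped at 1500; fixed point is x=1500
Step 3: iterations = ceil(1500/31) = 49

49


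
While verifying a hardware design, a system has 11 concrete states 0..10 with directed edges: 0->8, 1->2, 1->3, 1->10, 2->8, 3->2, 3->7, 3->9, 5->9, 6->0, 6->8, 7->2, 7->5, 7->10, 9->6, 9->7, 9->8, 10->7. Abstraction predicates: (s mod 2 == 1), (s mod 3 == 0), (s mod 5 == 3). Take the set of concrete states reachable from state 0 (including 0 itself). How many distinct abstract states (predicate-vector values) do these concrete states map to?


BFS from 0:
Concrete reachable: {0, 8}
Abstract via predicates (s mod 2 == 1), (s mod 3 == 0), (s mod 5 == 3):
  (0,0,1) <- {8}
  (0,1,0) <- {0}
Distinct abstract states = 2

2


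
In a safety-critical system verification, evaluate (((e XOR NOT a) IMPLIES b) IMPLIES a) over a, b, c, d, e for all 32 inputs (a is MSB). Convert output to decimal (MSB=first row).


Formula: (((e XOR NOT a) IMPLIES b) IMPLIES a) over a, b, c, d, e (32 rows)
Evaluate each row (bits = a,b,c,d,e, MSB first):
  row 0 [00000]: (((0 XOR NOT 0) IMPLIES 0) IMPLIES 0) -> 1
  row 1 [00001]: (((1 XOR NOT 0) IMPLIES 0) IMPLIES 0) -> 0
  row 2 [00010]: (((0 XOR NOT 0) IMPLIES 0) IMPLIES 0) -> 1
  row 3 [00011]: (((1 XOR NOT 0) IMPLIES 0) IMPLIES 0) -> 0
  row 4 [00100]: (((0 XOR NOT 0) IMPLIES 0) IMPLIES 0) -> 1
  row 5 [00101]: (((1 XOR NOT 0) IMPLIES 0) IMPLIES 0) -> 0
  row 6 [00110]: (((0 XOR NOT 0) IMPLIES 0) IMPLIES 0) -> 1
  row 7 [00111]: (((1 XOR NOT 0) IMPLIES 0) IMPLIES 0) -> 0
  row 8 [01000]: (((0 XOR NOT 0) IMPLIES 1) IMPLIES 0) -> 0
  row 9 [01001]: (((1 XOR NOT 0) IMPLIES 1) IMPLIES 0) -> 0
  row 10 [01010]: (((0 XOR NOT 0) IMPLIES 1) IMPLIES 0) -> 0
  row 11 [01011]: (((1 XOR NOT 0) IMPLIES 1) IMPLIES 0) -> 0
  row 12 [01100]: (((0 XOR NOT 0) IMPLIES 1) IMPLIES 0) -> 0
  row 13 [01101]: (((1 XOR NOT 0) IMPLIES 1) IMPLIES 0) -> 0
  row 14 [01110]: (((0 XOR NOT 0) IMPLIES 1) IMPLIES 0) -> 0
  row 15 [01111]: (((1 XOR NOT 0) IMPLIES 1) IMPLIES 0) -> 0
  row 16 [10000]: (((0 XOR NOT 1) IMPLIES 0) IMPLIES 1) -> 1
  row 17 [10001]: (((1 XOR NOT 1) IMPLIES 0) IMPLIES 1) -> 1
  row 18 [10010]: (((0 XOR NOT 1) IMPLIES 0) IMPLIES 1) -> 1
  row 19 [10011]: (((1 XOR NOT 1) IMPLIES 0) IMPLIES 1) -> 1
  row 20 [10100]: (((0 XOR NOT 1) IMPLIES 0) IMPLIES 1) -> 1
  row 21 [10101]: (((1 XOR NOT 1) IMPLIES 0) IMPLIES 1) -> 1
  row 22 [10110]: (((0 XOR NOT 1) IMPLIES 0) IMPLIES 1) -> 1
  row 23 [10111]: (((1 XOR NOT 1) IMPLIES 0) IMPLIES 1) -> 1
  row 24 [11000]: (((0 XOR NOT 1) IMPLIES 1) IMPLIES 1) -> 1
  row 25 [11001]: (((1 XOR NOT 1) IMPLIES 1) IMPLIES 1) -> 1
  row 26 [11010]: (((0 XOR NOT 1) IMPLIES 1) IMPLIES 1) -> 1
  row 27 [11011]: (((1 XOR NOT 1) IMPLIES 1) IMPLIES 1) -> 1
  row 28 [11100]: (((0 XOR NOT 1) IMPLIES 1) IMPLIES 1) -> 1
  row 29 [11101]: (((1 XOR NOT 1) IMPLIES 1) IMPLIES 1) -> 1
  row 30 [11110]: (((0 XOR NOT 1) IMPLIES 1) IMPLIES 1) -> 1
  row 31 [11111]: (((1 XOR NOT 1) IMPLIES 1) IMPLIES 1) -> 1
Full result column, 4 rows per line (a,b,c fixed per line; d,e runs 00..11 left to right):
  rows 0-3 [a,b,c=000]: 1010  = hex A
  rows 4-7 [a,b,c=001]: 1010  = hex A
  rows 8-11 [a,b,c=010]: 0000  = hex 0
  rows 12-15 [a,b,c=011]: 0000  = hex 0
  rows 16-19 [a,b,c=100]: 1111  = hex F
  rows 20-23 [a,b,c=101]: 1111  = hex F
  rows 24-27 [a,b,c=110]: 1111  = hex F
  rows 28-31 [a,b,c=111]: 1111  = hex F
Output column (row 0 .. row 31) = 10101010000000001111111111111111
Output column grouped in 4s = 1010 1010 0000 0000 1111 1111 1111 1111 = 0xAA00FFFF
Convert to decimal digit by digit (value = value*16 + digit):
  A -> 10
  10*16 + 10 (A) = 170
  170*16 + 0 = 2720
  2720*16 + 0 = 43520
  43520*16 + 15 (F) = 696335
  696335*16 + 15 (F) = 11141375
  11141375*16 + 15 (F) = 178262015
  178262015*16 + 15 (F) = 2852192255
Decimal = 2852192255

2852192255


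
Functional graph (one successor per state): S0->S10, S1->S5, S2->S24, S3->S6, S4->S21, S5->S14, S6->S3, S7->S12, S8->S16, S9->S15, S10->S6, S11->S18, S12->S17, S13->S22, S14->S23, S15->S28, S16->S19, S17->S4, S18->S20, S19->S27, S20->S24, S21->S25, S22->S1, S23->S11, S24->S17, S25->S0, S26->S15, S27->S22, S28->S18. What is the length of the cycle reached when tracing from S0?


Trace from S0 until a state repeats:
  S0 -> S10 -> S6 -> S3 -> S6
S6 first seen at step 2, revisited at step 4.
Cycle length = 4 - 2 = 2

2


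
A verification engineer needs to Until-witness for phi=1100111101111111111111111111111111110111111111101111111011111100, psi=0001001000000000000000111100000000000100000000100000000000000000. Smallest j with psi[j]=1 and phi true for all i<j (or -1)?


(phi U psi) at 0: need smallest j with psi[j]=1 and phi[i]=1 for all i in [0,j).
Scan from step 0:
  step 0: phi=1, psi=0 -> continue
  step 1: phi=1, psi=0 -> continue
  step 2: phi=0 -> phi-prefix broken from here
  step 3: psi=1 but phi already failed -> not a witness
  step 6: psi=1 but phi already failed -> not a witness
  step 22: psi=1 but phi already failed -> not a witness
  step 23: psi=1 but phi already failed -> not a witness
  step 24: psi=1 but phi already failed -> not a witness
  step 25: psi=1 but phi already failed -> not a witness
  step 37: psi=1 but phi already failed -> not a witness
  step 46: psi=1 but phi already failed -> not a witness
  end of trace: no witness -> -1
Witness step = -1

-1


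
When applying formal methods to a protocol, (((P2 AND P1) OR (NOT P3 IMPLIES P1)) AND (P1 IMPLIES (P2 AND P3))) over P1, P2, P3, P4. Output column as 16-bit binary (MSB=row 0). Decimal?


Formula: (((P2 AND P1) OR (NOT P3 IMPLIES P1)) AND (P1 IMPLIES (P2 AND P3))) over P1, P2, P3, P4 (16 rows)
Evaluate each row (bits = P1,P2,P3,P4, MSB first):
  row 0 [0000]: (((0 AND 0) OR (NOT 0 IMPLIES 0)) AND (0 IMPLIES (0 AND 0))) -> 0
  row 1 [0001]: (((0 AND 0) OR (NOT 0 IMPLIES 0)) AND (0 IMPLIES (0 AND 0))) -> 0
  row 2 [0010]: (((0 AND 0) OR (NOT 1 IMPLIES 0)) AND (0 IMPLIES (0 AND 1))) -> 1
  row 3 [0011]: (((0 AND 0) OR (NOT 1 IMPLIES 0)) AND (0 IMPLIES (0 AND 1))) -> 1
  row 4 [0100]: (((1 AND 0) OR (NOT 0 IMPLIES 0)) AND (0 IMPLIES (1 AND 0))) -> 0
  row 5 [0101]: (((1 AND 0) OR (NOT 0 IMPLIES 0)) AND (0 IMPLIES (1 AND 0))) -> 0
  row 6 [0110]: (((1 AND 0) OR (NOT 1 IMPLIES 0)) AND (0 IMPLIES (1 AND 1))) -> 1
  row 7 [0111]: (((1 AND 0) OR (NOT 1 IMPLIES 0)) AND (0 IMPLIES (1 AND 1))) -> 1
  row 8 [1000]: (((0 AND 1) OR (NOT 0 IMPLIES 1)) AND (1 IMPLIES (0 AND 0))) -> 0
  row 9 [1001]: (((0 AND 1) OR (NOT 0 IMPLIES 1)) AND (1 IMPLIES (0 AND 0))) -> 0
  row 10 [1010]: (((0 AND 1) OR (NOT 1 IMPLIES 1)) AND (1 IMPLIES (0 AND 1))) -> 0
  row 11 [1011]: (((0 AND 1) OR (NOT 1 IMPLIES 1)) AND (1 IMPLIES (0 AND 1))) -> 0
  row 12 [1100]: (((1 AND 1) OR (NOT 0 IMPLIES 1)) AND (1 IMPLIES (1 AND 0))) -> 0
  row 13 [1101]: (((1 AND 1) OR (NOT 0 IMPLIES 1)) AND (1 IMPLIES (1 AND 0))) -> 0
  row 14 [1110]: (((1 AND 1) OR (NOT 1 IMPLIES 1)) AND (1 IMPLIES (1 AND 1))) -> 1
  row 15 [1111]: (((1 AND 1) OR (NOT 1 IMPLIES 1)) AND (1 IMPLIES (1 AND 1))) -> 1
Full result column, 4 rows per line (P1,P2 fixed per line; P3,P4 runs 00..11 left to right):
  rows 0-3 [P1,P2=00]: 0011  = hex 3
  rows 4-7 [P1,P2=01]: 0011  = hex 3
  rows 8-11 [P1,P2=10]: 0000  = hex 0
  rows 12-15 [P1,P2=11]: 0011  = hex 3
Output column (row 0 .. row 15) = 0011001100000011
Output column grouped in 4s = 0011 0011 0000 0011 = 0x3303
Convert to decimal digit by digit (value = value*16 + digit):
  3 -> 3
  3*16 + 3 = 51
  51*16 + 0 = 816
  816*16 + 3 = 13059
Decimal = 13059

13059


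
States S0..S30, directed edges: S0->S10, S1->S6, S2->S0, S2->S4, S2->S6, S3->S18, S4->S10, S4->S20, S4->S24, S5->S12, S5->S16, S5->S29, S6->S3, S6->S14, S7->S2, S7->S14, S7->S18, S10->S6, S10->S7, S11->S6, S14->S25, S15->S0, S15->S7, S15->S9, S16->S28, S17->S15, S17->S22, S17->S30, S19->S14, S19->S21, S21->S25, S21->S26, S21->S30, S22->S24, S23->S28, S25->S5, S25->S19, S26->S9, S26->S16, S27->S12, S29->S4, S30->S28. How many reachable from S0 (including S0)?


BFS from S0:
  layer 0: {S0}
  layer 1: {S10}
  layer 2: {S6, S7}
  layer 3: {S2, S3, S14, S18}
  layer 4: {S4, S25}
  layer 5: {S5, S19, S20, S24}
  layer 6: {S12, S16, S21, S29}
  layer 7: {S26, S28, S30}
  layer 8: {S9}
Reachable set: {S0, S2, S3, S4, S5, S6, S7, S9, S10, S12, S14, S16, S18, S19, S20, S21, S24, S25, S26, S28, S29, S30}
Count = 22

22


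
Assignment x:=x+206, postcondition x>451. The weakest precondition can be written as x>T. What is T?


Formula: wp(x:=E, P) = P[E/x] (substitute E for x in postcondition)
Step 1: Postcondition: x>451
Step 2: Substitute x+206 for x: x+206>451
Step 3: Solve for x: x > 451-206 = 245

245


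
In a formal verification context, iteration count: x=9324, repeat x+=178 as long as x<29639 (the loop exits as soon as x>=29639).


Step 1: x goes from 9324 toward 29639 by 178; the body runs while x<29639, so iterations = ceil((bound-start)/step)
Step 2: Distance=20315
Step 3: ceil(20315/178)=115

115


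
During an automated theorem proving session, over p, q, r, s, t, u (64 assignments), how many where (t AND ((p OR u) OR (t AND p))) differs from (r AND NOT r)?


F1 = (t AND ((p OR u) OR (t AND p)))
F2 = (r AND NOT r)
Evaluate both on each of 64 rows (bits = p,q,r,s,t,u):
  row 0 [000000]: F1=0 F2=0 -> 0
  row 1 [000001]: F1=0 F2=0 -> 0
  row 2 [000010]: F1=0 F2=0 -> 0
  row 3 [000011]: F1=1 F2=0 (differ) -> 1
  row 4 [000100]: F1=0 F2=0 -> 0
  (every remaining row is evaluated the same way; all 64 results are listed next)
Full result column, 8 rows per line (p,q,r fixed per line; s,t,u runs 000..111 left to right):
  rows 0-7 [p,q,r=000]: 00010001  (ones: 2)
  rows 8-15 [p,q,r=001]: 00010001  (ones: 2)
  rows 16-23 [p,q,r=010]: 00010001  (ones: 2)
  rows 24-31 [p,q,r=011]: 00010001  (ones: 2)
  rows 32-39 [p,q,r=100]: 00110011  (ones: 4)
  rows 40-47 [p,q,r=101]: 00110011  (ones: 4)
  rows 48-55 [p,q,r=110]: 00110011  (ones: 4)
  rows 56-63 [p,q,r=111]: 00110011  (ones: 4)
Disagreements = 2+2+2+2+4+4+4+4 = 24

24


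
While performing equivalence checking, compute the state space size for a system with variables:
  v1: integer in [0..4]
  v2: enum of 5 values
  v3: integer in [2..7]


State space = product of domain sizes of all variables.
Domain sizes:
  v1 (integer in [0..4]): 5
  v2 (enum of 5 values): 5
  v3 (integer in [2..7]): 6
Product = 5 * 5 * 6 = 150

150


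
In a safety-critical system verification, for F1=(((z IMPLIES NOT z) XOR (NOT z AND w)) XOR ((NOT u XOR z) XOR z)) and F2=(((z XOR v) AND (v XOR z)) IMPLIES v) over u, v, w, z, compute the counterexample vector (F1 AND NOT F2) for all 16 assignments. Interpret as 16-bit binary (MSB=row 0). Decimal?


F1 = (((z IMPLIES NOT z) XOR (NOT z AND w)) XOR ((NOT u XOR z) XOR z))
F2 = (((z XOR v) AND (v XOR z)) IMPLIES v)
Counterexample to F1=>F2 is where F1=1 and F2=0.
Evaluate each row (bits = u,v,w,z, MSB first):
  row 0 [0000]: F1=0 F2=1 -> F1&~F2 -> 0
  row 1 [0001]: F1=1 F2=0 -> F1&~F2 -> 1
  row 2 [0010]: F1=1 F2=1 -> F1&~F2 -> 0
  row 3 [0011]: F1=1 F2=0 -> F1&~F2 -> 1
  row 4 [0100]: F1=0 F2=1 -> F1&~F2 -> 0
  row 5 [0101]: F1=1 F2=1 -> F1&~F2 -> 0
  row 6 [0110]: F1=1 F2=1 -> F1&~F2 -> 0
  row 7 [0111]: F1=1 F2=1 -> F1&~F2 -> 0
  row 8 [1000]: F1=1 F2=1 -> F1&~F2 -> 0
  row 9 [1001]: F1=0 F2=0 -> F1&~F2 -> 0
  row 10 [1010]: F1=0 F2=1 -> F1&~F2 -> 0
  row 11 [1011]: F1=0 F2=0 -> F1&~F2 -> 0
  row 12 [1100]: F1=1 F2=1 -> F1&~F2 -> 0
  row 13 [1101]: F1=0 F2=1 -> F1&~F2 -> 0
  row 14 [1110]: F1=0 F2=1 -> F1&~F2 -> 0
  row 15 [1111]: F1=0 F2=1 -> F1&~F2 -> 0
Full result column, 4 rows per line (u,v fixed per line; w,z runs 00..11 left to right):
  rows 0-3 [u,v=00]: 0101  = hex 5
  rows 4-7 [u,v=01]: 0000  = hex 0
  rows 8-11 [u,v=10]: 0000  = hex 0
  rows 12-15 [u,v=11]: 0000  = hex 0
Counterexample vector (row 0 .. row 15) = 0101000000000000
Output column grouped in 4s = 0101 0000 0000 0000 = 0x5000
Convert to decimal digit by digit (value = value*16 + digit):
  5 -> 5
  5*16 + 0 = 80
  80*16 + 0 = 1280
  1280*16 + 0 = 20480
Decimal = 20480

20480


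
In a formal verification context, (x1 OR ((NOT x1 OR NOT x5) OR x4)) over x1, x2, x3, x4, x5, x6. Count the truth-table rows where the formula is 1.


Formula: (x1 OR ((NOT x1 OR NOT x5) OR x4)) over 6 vars (64 rows)
Evaluate each row (x1, x2, x3, x4, x5, x6 as bits, MSB first):
  row 0 [000000]: (0 OR ((NOT 0 OR NOT 0) OR 0)) -> 1
  row 1 [000001]: (0 OR ((NOT 0 OR NOT 0) OR 0)) -> 1
  row 2 [000010]: (0 OR ((NOT 0 OR NOT 1) OR 0)) -> 1
  row 3 [000011]: (0 OR ((NOT 0 OR NOT 1) OR 0)) -> 1
  row 4 [000100]: (0 OR ((NOT 0 OR NOT 0) OR 1)) -> 1
  (every remaining row is evaluated the same way; all 64 results are listed next)
Full result column, 8 rows per line (x1,x2,x3 fixed per line; x4,x5,x6 runs 000..111 left to right):
  rows 0-7 [x1,x2,x3=000]: 11111111  (ones: 8)
  rows 8-15 [x1,x2,x3=001]: 11111111  (ones: 8)
  rows 16-23 [x1,x2,x3=010]: 11111111  (ones: 8)
  rows 24-31 [x1,x2,x3=011]: 11111111  (ones: 8)
  rows 32-39 [x1,x2,x3=100]: 11111111  (ones: 8)
  rows 40-47 [x1,x2,x3=101]: 11111111  (ones: 8)
  rows 48-55 [x1,x2,x3=110]: 11111111  (ones: 8)
  rows 56-63 [x1,x2,x3=111]: 11111111  (ones: 8)
Count of 1-rows = 8+8+8+8+8+8+8+8 = 64

64


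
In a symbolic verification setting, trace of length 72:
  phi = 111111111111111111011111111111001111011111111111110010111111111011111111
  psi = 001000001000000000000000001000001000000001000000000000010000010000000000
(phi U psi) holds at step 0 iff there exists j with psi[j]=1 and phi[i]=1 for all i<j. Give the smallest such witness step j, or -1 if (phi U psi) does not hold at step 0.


(phi U psi) at 0: need smallest j with psi[j]=1 and phi[i]=1 for all i in [0,j).
Scan from step 0:
  step 0: phi=1, psi=0 -> continue
  step 1: phi=1, psi=0 -> continue
  step 2: psi=1 and phi held for [0,2) -> witness found
Witness step = 2

2


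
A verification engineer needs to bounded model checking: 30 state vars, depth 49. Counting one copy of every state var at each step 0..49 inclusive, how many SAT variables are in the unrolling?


BMC unrolls to depth k, creating one copy of each state var for steps 0..k.
Step count = 49 + 1 = 50 (steps 0 through 49)
Vars per step = 30
Total = 30 * 50 = 1500

1500


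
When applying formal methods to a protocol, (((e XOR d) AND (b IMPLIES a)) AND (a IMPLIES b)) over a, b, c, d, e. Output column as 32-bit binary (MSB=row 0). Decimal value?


Formula: (((e XOR d) AND (b IMPLIES a)) AND (a IMPLIES b)) over a, b, c, d, e (32 rows)
Evaluate each row (bits = a,b,c,d,e, MSB first):
  row 0 [00000]: (((0 XOR 0) AND (0 IMPLIES 0)) AND (0 IMPLIES 0)) -> 0
  row 1 [00001]: (((1 XOR 0) AND (0 IMPLIES 0)) AND (0 IMPLIES 0)) -> 1
  row 2 [00010]: (((0 XOR 1) AND (0 IMPLIES 0)) AND (0 IMPLIES 0)) -> 1
  row 3 [00011]: (((1 XOR 1) AND (0 IMPLIES 0)) AND (0 IMPLIES 0)) -> 0
  row 4 [00100]: (((0 XOR 0) AND (0 IMPLIES 0)) AND (0 IMPLIES 0)) -> 0
  row 5 [00101]: (((1 XOR 0) AND (0 IMPLIES 0)) AND (0 IMPLIES 0)) -> 1
  row 6 [00110]: (((0 XOR 1) AND (0 IMPLIES 0)) AND (0 IMPLIES 0)) -> 1
  row 7 [00111]: (((1 XOR 1) AND (0 IMPLIES 0)) AND (0 IMPLIES 0)) -> 0
  row 8 [01000]: (((0 XOR 0) AND (1 IMPLIES 0)) AND (0 IMPLIES 1)) -> 0
  row 9 [01001]: (((1 XOR 0) AND (1 IMPLIES 0)) AND (0 IMPLIES 1)) -> 0
  row 10 [01010]: (((0 XOR 1) AND (1 IMPLIES 0)) AND (0 IMPLIES 1)) -> 0
  row 11 [01011]: (((1 XOR 1) AND (1 IMPLIES 0)) AND (0 IMPLIES 1)) -> 0
  row 12 [01100]: (((0 XOR 0) AND (1 IMPLIES 0)) AND (0 IMPLIES 1)) -> 0
  row 13 [01101]: (((1 XOR 0) AND (1 IMPLIES 0)) AND (0 IMPLIES 1)) -> 0
  row 14 [01110]: (((0 XOR 1) AND (1 IMPLIES 0)) AND (0 IMPLIES 1)) -> 0
  row 15 [01111]: (((1 XOR 1) AND (1 IMPLIES 0)) AND (0 IMPLIES 1)) -> 0
  row 16 [10000]: (((0 XOR 0) AND (0 IMPLIES 1)) AND (1 IMPLIES 0)) -> 0
  row 17 [10001]: (((1 XOR 0) AND (0 IMPLIES 1)) AND (1 IMPLIES 0)) -> 0
  row 18 [10010]: (((0 XOR 1) AND (0 IMPLIES 1)) AND (1 IMPLIES 0)) -> 0
  row 19 [10011]: (((1 XOR 1) AND (0 IMPLIES 1)) AND (1 IMPLIES 0)) -> 0
  row 20 [10100]: (((0 XOR 0) AND (0 IMPLIES 1)) AND (1 IMPLIES 0)) -> 0
  row 21 [10101]: (((1 XOR 0) AND (0 IMPLIES 1)) AND (1 IMPLIES 0)) -> 0
  row 22 [10110]: (((0 XOR 1) AND (0 IMPLIES 1)) AND (1 IMPLIES 0)) -> 0
  row 23 [10111]: (((1 XOR 1) AND (0 IMPLIES 1)) AND (1 IMPLIES 0)) -> 0
  row 24 [11000]: (((0 XOR 0) AND (1 IMPLIES 1)) AND (1 IMPLIES 1)) -> 0
  row 25 [11001]: (((1 XOR 0) AND (1 IMPLIES 1)) AND (1 IMPLIES 1)) -> 1
  row 26 [11010]: (((0 XOR 1) AND (1 IMPLIES 1)) AND (1 IMPLIES 1)) -> 1
  row 27 [11011]: (((1 XOR 1) AND (1 IMPLIES 1)) AND (1 IMPLIES 1)) -> 0
  row 28 [11100]: (((0 XOR 0) AND (1 IMPLIES 1)) AND (1 IMPLIES 1)) -> 0
  row 29 [11101]: (((1 XOR 0) AND (1 IMPLIES 1)) AND (1 IMPLIES 1)) -> 1
  row 30 [11110]: (((0 XOR 1) AND (1 IMPLIES 1)) AND (1 IMPLIES 1)) -> 1
  row 31 [11111]: (((1 XOR 1) AND (1 IMPLIES 1)) AND (1 IMPLIES 1)) -> 0
Full result column, 4 rows per line (a,b,c fixed per line; d,e runs 00..11 left to right):
  rows 0-3 [a,b,c=000]: 0110  = hex 6
  rows 4-7 [a,b,c=001]: 0110  = hex 6
  rows 8-11 [a,b,c=010]: 0000  = hex 0
  rows 12-15 [a,b,c=011]: 0000  = hex 0
  rows 16-19 [a,b,c=100]: 0000  = hex 0
  rows 20-23 [a,b,c=101]: 0000  = hex 0
  rows 24-27 [a,b,c=110]: 0110  = hex 6
  rows 28-31 [a,b,c=111]: 0110  = hex 6
Output column (row 0 .. row 31) = 01100110000000000000000001100110
Output column grouped in 4s = 0110 0110 0000 0000 0000 0000 0110 0110 = 0x66000066
Convert to decimal digit by digit (value = value*16 + digit):
  6 -> 6
  6*16 + 6 = 102
  102*16 + 0 = 1632
  1632*16 + 0 = 26112
  26112*16 + 0 = 417792
  417792*16 + 0 = 6684672
  6684672*16 + 6 = 106954758
  106954758*16 + 6 = 1711276134
Decimal = 1711276134

1711276134


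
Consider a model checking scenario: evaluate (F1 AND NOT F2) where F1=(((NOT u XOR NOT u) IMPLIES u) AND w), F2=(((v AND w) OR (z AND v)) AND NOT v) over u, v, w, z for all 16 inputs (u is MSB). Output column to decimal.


F1 = (((NOT u XOR NOT u) IMPLIES u) AND w)
F2 = (((v AND w) OR (z AND v)) AND NOT v)
Counterexample to F1=>F2 is where F1=1 and F2=0.
Evaluate each row (bits = u,v,w,z, MSB first):
  row 0 [0000]: F1=0 F2=0 -> F1&~F2 -> 0
  row 1 [0001]: F1=0 F2=0 -> F1&~F2 -> 0
  row 2 [0010]: F1=1 F2=0 -> F1&~F2 -> 1
  row 3 [0011]: F1=1 F2=0 -> F1&~F2 -> 1
  row 4 [0100]: F1=0 F2=0 -> F1&~F2 -> 0
  row 5 [0101]: F1=0 F2=0 -> F1&~F2 -> 0
  row 6 [0110]: F1=1 F2=0 -> F1&~F2 -> 1
  row 7 [0111]: F1=1 F2=0 -> F1&~F2 -> 1
  row 8 [1000]: F1=0 F2=0 -> F1&~F2 -> 0
  row 9 [1001]: F1=0 F2=0 -> F1&~F2 -> 0
  row 10 [1010]: F1=1 F2=0 -> F1&~F2 -> 1
  row 11 [1011]: F1=1 F2=0 -> F1&~F2 -> 1
  row 12 [1100]: F1=0 F2=0 -> F1&~F2 -> 0
  row 13 [1101]: F1=0 F2=0 -> F1&~F2 -> 0
  row 14 [1110]: F1=1 F2=0 -> F1&~F2 -> 1
  row 15 [1111]: F1=1 F2=0 -> F1&~F2 -> 1
Full result column, 4 rows per line (u,v fixed per line; w,z runs 00..11 left to right):
  rows 0-3 [u,v=00]: 0011  = hex 3
  rows 4-7 [u,v=01]: 0011  = hex 3
  rows 8-11 [u,v=10]: 0011  = hex 3
  rows 12-15 [u,v=11]: 0011  = hex 3
Counterexample vector (row 0 .. row 15) = 0011001100110011
Output column grouped in 4s = 0011 0011 0011 0011 = 0x3333
Convert to decimal digit by digit (value = value*16 + digit):
  3 -> 3
  3*16 + 3 = 51
  51*16 + 3 = 819
  819*16 + 3 = 13107
Decimal = 13107

13107
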